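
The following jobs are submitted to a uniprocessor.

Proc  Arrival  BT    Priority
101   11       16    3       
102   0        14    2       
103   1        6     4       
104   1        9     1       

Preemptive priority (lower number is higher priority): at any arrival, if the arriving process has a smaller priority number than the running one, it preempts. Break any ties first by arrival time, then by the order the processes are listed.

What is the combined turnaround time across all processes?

Timeline: | 102 0-1 | 104 1-10 | 102 10-23 | 101 23-39 | 103 39-45 |
Completion: 101=39  102=23  103=45  104=10
Turnaround = completion − arrival: 101=28, 102=23, 103=44, 104=9
Total turnaround = 28 + 23 + 44 + 9 = 104

104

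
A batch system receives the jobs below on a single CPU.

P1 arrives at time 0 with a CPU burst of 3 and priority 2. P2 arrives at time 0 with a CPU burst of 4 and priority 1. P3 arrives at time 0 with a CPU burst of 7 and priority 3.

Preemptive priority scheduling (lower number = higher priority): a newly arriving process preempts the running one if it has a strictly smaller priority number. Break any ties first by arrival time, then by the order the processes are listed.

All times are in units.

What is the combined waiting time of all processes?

11

Timeline: | P2 0-4 | P1 4-7 | P3 7-14 |
Completion: P1=7  P2=4  P3=14
Turnaround (C−A): P1=7  P2=4  P3=14
Waiting = turnaround − burst: P1=4, P2=0, P3=7
Total waiting = 4 + 0 + 7 = 11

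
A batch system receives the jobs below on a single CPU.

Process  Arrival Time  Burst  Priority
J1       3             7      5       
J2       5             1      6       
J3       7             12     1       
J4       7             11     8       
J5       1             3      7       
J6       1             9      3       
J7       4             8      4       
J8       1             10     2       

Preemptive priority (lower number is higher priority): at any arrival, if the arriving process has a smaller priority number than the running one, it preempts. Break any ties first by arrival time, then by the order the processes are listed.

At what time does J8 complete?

23

Schedule: | idle 0-1 | J8 1-7 | J3 7-19 | J8 19-23 | J6 23-32 | J7 32-40 | J1 40-47 | J2 47-48 | J5 48-51 | J4 51-62 |
Completion: J1=47  J2=48  J3=19  J4=62  J5=51  J6=32  J7=40  J8=23
Turnaround (C−A): J1=44  J2=43  J3=12  J4=55  J5=50  J6=31  J7=36  J8=22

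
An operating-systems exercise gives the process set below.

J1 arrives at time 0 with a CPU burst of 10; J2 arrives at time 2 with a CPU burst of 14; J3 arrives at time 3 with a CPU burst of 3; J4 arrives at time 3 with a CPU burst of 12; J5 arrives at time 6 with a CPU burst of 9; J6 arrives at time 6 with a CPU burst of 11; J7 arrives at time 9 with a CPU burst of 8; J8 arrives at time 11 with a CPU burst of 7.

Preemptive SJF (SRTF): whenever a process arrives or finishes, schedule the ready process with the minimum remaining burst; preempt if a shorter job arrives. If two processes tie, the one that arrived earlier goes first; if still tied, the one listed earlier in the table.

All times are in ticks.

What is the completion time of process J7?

Schedule: | J1 0-3 | J3 3-6 | J1 6-13 | J8 13-20 | J7 20-28 | J5 28-37 | J6 37-48 | J4 48-60 | J2 60-74 |
Completion: J1=13  J2=74  J3=6  J4=60  J5=37  J6=48  J7=28  J8=20
Turnaround (C−A): J1=13  J2=72  J3=3  J4=57  J5=31  J6=42  J7=19  J8=9

28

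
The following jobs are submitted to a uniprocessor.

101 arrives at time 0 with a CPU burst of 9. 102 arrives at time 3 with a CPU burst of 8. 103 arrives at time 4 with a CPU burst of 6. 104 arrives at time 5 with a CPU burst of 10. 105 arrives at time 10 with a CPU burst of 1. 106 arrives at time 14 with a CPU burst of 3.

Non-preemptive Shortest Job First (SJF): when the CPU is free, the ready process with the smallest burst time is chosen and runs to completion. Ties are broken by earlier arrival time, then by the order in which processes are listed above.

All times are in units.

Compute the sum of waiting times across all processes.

50

Timeline: | 101 0-9 | 103 9-15 | 105 15-16 | 106 16-19 | 102 19-27 | 104 27-37 |
Completion: 101=9  102=27  103=15  104=37  105=16  106=19
Waiting = turnaround − burst: 101=0, 102=16, 103=5, 104=22, 105=5, 106=2
Total waiting = 0 + 16 + 5 + 22 + 5 + 2 = 50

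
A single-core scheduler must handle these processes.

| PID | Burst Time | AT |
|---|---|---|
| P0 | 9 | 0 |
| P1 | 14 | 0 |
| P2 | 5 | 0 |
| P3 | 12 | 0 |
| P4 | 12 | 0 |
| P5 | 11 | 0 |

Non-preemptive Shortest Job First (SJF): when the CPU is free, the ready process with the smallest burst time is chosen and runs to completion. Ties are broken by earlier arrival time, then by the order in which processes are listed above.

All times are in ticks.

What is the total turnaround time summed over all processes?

193

Schedule: | P2 0-5 | P0 5-14 | P5 14-25 | P3 25-37 | P4 37-49 | P1 49-63 |
Completion: P0=14  P1=63  P2=5  P3=37  P4=49  P5=25
Turnaround = completion − arrival: P0=14, P1=63, P2=5, P3=37, P4=49, P5=25
Total turnaround = 14 + 63 + 5 + 37 + 49 + 25 = 193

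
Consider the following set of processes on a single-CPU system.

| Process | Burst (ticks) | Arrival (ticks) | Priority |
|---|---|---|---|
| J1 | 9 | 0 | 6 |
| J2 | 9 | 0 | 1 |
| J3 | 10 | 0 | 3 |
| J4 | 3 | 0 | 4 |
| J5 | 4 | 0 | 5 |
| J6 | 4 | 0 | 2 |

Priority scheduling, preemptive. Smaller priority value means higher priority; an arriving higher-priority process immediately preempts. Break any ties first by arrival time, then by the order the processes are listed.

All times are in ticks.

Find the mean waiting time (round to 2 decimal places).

Timeline: | J2 0-9 | J6 9-13 | J3 13-23 | J4 23-26 | J5 26-30 | J1 30-39 |
Completion: J1=39  J2=9  J3=23  J4=26  J5=30  J6=13
Turnaround (C−A): J1=39  J2=9  J3=23  J4=26  J5=30  J6=13
Waiting times: J1=30, J2=0, J3=13, J4=23, J5=26, J6=9
Average waiting = (30+0+13+23+26+9) / 6 = 101/6 = 16.83

16.83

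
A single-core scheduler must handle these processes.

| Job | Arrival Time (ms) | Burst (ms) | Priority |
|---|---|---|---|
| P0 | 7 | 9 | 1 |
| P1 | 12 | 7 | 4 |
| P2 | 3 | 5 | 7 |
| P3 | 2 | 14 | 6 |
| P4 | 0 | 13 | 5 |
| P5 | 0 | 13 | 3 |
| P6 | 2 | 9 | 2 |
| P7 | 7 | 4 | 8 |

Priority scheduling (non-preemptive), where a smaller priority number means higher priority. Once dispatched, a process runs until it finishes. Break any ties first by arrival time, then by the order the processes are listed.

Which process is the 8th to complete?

Timeline: | P5 0-13 | P0 13-22 | P6 22-31 | P1 31-38 | P4 38-51 | P3 51-65 | P2 65-70 | P7 70-74 |
Completion: P0=22  P1=38  P2=70  P3=65  P4=51  P5=13  P6=31  P7=74
Turnaround (C−A): P0=15  P1=26  P2=67  P3=63  P4=51  P5=13  P6=29  P7=67
Finish order: P5 → P0 → P6 → P1 → P4 → P3 → P2 → P7

P7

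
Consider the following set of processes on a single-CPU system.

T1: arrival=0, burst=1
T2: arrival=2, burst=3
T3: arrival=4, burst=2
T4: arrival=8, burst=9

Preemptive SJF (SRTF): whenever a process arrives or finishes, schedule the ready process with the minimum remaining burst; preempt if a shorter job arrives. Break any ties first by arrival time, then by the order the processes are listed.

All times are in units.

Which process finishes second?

Timeline: | T1 0-1 | idle 1-2 | T2 2-5 | T3 5-7 | idle 7-8 | T4 8-17 |
Completion: T1=1  T2=5  T3=7  T4=17
Finish order: T1 → T2 → T3 → T4

T2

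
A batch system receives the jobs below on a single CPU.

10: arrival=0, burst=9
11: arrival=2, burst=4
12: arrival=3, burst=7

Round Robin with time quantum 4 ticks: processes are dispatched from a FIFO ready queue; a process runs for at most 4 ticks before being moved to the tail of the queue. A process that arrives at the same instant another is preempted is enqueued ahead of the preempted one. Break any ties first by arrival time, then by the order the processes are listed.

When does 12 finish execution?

19

Timeline: | 10 0-4 | 11 4-8 | 12 8-12 | 10 12-16 | 12 16-19 | 10 19-20 |
Completion: 10=20  11=8  12=19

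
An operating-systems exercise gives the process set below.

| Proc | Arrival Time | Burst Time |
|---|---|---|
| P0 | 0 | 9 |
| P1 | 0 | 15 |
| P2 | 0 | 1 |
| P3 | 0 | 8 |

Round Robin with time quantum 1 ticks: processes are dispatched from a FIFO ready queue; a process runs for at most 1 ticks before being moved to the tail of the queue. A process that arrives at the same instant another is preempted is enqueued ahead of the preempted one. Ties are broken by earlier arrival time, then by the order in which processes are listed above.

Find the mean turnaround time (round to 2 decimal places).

Gantt: | P0 0-1 | P1 1-2 | P2 2-3 | P3 3-4 | P0 4-5 | P1 5-6 | P3 6-7 | P0 7-8 | P1 8-9 | P3 9-10 | P0 10-11 | P1 11-12 | P3 12-13 | P0 13-14 | P1 14-15 | P3 15-16 | P0 16-17 | P1 17-18 | P3 18-19 | P0 19-20 | P1 20-21 | P3 21-22 | P0 22-23 | P1 23-24 | P3 24-25 | P0 25-26 | P1 26-33 |
Completion: P0=26  P1=33  P2=3  P3=25
Turnaround times: P0=26, P1=33, P2=3, P3=25
Average turnaround = (26+33+3+25) / 4 = 87/4 = 21.75

21.75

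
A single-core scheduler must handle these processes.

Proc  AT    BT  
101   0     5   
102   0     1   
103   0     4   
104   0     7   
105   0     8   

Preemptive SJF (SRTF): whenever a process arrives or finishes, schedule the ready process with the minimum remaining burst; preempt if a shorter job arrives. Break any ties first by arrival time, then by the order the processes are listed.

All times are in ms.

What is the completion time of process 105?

Gantt: | 102 0-1 | 103 1-5 | 101 5-10 | 104 10-17 | 105 17-25 |
Completion: 101=10  102=1  103=5  104=17  105=25
Turnaround (C−A): 101=10  102=1  103=5  104=17  105=25

25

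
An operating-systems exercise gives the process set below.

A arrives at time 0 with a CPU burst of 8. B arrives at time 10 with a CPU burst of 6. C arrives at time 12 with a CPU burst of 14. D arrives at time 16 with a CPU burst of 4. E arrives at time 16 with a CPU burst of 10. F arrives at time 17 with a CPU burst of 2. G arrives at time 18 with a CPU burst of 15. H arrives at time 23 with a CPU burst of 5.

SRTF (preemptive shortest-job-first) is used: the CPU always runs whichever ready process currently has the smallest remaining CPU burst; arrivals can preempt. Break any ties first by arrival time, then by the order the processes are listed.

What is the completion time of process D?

22

Gantt: | A 0-8 | idle 8-10 | B 10-16 | D 16-17 | F 17-19 | D 19-22 | E 22-23 | H 23-28 | E 28-37 | C 37-51 | G 51-66 |
Completion: A=8  B=16  C=51  D=22  E=37  F=19  G=66  H=28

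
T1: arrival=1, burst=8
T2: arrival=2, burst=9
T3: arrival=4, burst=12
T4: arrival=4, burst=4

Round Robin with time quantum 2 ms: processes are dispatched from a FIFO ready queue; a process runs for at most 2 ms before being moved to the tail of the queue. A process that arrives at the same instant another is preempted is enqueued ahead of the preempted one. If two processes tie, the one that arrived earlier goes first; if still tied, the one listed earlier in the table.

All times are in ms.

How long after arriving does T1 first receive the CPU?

0

Timeline: | idle 0-1 | T1 1-3 | T2 3-5 | T1 5-7 | T3 7-9 | T4 9-11 | T2 11-13 | T1 13-15 | T3 15-17 | T4 17-19 | T2 19-21 | T1 21-23 | T3 23-25 | T2 25-27 | T3 27-29 | T2 29-30 | T3 30-34 |
Completion: T1=23  T2=30  T3=34  T4=19
Response(T1) = first start − arrival = 1 − 1 = 0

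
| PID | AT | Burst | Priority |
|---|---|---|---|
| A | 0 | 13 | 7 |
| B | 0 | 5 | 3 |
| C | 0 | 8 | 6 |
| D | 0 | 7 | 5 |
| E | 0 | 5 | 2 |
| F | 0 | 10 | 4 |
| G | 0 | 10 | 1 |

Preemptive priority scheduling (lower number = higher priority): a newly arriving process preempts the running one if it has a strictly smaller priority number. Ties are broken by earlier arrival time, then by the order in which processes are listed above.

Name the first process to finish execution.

G

Gantt: | G 0-10 | E 10-15 | B 15-20 | F 20-30 | D 30-37 | C 37-45 | A 45-58 |
Completion: A=58  B=20  C=45  D=37  E=15  F=30  G=10
Finish order: G → E → B → F → D → C → A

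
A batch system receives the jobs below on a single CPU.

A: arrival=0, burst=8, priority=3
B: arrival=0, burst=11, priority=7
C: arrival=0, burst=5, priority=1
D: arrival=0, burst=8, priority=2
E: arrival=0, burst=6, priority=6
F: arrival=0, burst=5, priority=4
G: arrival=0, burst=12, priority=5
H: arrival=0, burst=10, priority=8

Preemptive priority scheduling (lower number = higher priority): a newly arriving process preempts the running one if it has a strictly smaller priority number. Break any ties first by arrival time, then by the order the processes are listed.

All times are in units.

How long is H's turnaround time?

Timeline: | C 0-5 | D 5-13 | A 13-21 | F 21-26 | G 26-38 | E 38-44 | B 44-55 | H 55-65 |
Completion: A=21  B=55  C=5  D=13  E=44  F=26  G=38  H=65
Turnaround (C−A): A=21  B=55  C=5  D=13  E=44  F=26  G=38  H=65
Turnaround(H) = completion − arrival = 65 − 0 = 65

65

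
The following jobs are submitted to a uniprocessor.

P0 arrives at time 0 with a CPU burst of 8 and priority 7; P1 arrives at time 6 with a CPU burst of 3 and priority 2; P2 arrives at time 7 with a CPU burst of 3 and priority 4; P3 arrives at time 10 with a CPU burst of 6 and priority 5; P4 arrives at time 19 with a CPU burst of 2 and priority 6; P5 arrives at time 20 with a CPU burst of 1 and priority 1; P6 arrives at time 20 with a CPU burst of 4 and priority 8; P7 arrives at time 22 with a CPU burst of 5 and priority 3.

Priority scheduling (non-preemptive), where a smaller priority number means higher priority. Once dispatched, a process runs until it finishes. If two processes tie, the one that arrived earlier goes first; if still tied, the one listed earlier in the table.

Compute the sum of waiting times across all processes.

Schedule: | P0 0-8 | P1 8-11 | P2 11-14 | P3 14-20 | P5 20-21 | P4 21-23 | P7 23-28 | P6 28-32 |
Completion: P0=8  P1=11  P2=14  P3=20  P4=23  P5=21  P6=32  P7=28
Turnaround (C−A): P0=8  P1=5  P2=7  P3=10  P4=4  P5=1  P6=12  P7=6
Waiting = turnaround − burst: P0=0, P1=2, P2=4, P3=4, P4=2, P5=0, P6=8, P7=1
Total waiting = 0 + 2 + 4 + 4 + 2 + 0 + 8 + 1 = 21

21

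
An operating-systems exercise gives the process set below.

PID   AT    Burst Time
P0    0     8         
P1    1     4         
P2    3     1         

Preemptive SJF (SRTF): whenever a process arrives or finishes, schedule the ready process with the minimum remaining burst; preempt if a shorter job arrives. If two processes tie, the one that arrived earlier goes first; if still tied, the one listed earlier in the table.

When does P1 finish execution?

Timeline: | P0 0-1 | P1 1-3 | P2 3-4 | P1 4-6 | P0 6-13 |
Completion: P0=13  P1=6  P2=4
Turnaround (C−A): P0=13  P1=5  P2=1

6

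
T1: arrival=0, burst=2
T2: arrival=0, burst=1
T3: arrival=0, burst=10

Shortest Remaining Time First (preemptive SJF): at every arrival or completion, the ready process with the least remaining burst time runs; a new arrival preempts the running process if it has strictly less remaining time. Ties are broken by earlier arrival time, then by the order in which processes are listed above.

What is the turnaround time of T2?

Gantt: | T2 0-1 | T1 1-3 | T3 3-13 |
Completion: T1=3  T2=1  T3=13
Turnaround (C−A): T1=3  T2=1  T3=13
Turnaround(T2) = completion − arrival = 1 − 0 = 1

1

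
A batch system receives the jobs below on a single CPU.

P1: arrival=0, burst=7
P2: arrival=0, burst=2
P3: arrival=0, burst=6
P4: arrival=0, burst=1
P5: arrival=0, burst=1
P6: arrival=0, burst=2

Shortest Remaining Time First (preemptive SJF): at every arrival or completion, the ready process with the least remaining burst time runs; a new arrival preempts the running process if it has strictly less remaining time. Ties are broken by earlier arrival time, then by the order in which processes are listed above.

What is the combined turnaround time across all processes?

Schedule: | P4 0-1 | P5 1-2 | P2 2-4 | P6 4-6 | P3 6-12 | P1 12-19 |
Completion: P1=19  P2=4  P3=12  P4=1  P5=2  P6=6
Turnaround (C−A): P1=19  P2=4  P3=12  P4=1  P5=2  P6=6
Turnaround = completion − arrival: P1=19, P2=4, P3=12, P4=1, P5=2, P6=6
Total turnaround = 19 + 4 + 12 + 1 + 2 + 6 = 44

44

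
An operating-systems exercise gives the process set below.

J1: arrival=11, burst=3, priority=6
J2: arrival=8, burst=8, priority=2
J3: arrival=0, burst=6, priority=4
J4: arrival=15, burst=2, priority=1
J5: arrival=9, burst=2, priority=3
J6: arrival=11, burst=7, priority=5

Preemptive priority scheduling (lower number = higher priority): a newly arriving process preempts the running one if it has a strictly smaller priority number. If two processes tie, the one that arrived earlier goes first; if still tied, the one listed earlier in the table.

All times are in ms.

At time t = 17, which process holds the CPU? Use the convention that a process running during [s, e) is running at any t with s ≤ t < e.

Gantt: | J3 0-6 | idle 6-8 | J2 8-15 | J4 15-17 | J2 17-18 | J5 18-20 | J6 20-27 | J1 27-30 |
Completion: J1=30  J2=18  J3=6  J4=17  J5=20  J6=27

J2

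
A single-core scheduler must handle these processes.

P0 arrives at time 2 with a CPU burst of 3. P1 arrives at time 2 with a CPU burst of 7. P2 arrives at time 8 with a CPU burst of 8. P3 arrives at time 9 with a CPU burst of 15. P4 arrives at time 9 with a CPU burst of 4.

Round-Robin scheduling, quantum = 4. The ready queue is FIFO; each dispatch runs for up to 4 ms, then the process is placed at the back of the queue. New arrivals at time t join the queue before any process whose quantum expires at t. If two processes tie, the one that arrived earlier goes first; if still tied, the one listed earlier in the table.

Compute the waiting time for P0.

Timeline: | idle 0-2 | P0 2-5 | P1 5-9 | P2 9-13 | P3 13-17 | P4 17-21 | P1 21-24 | P2 24-28 | P3 28-39 |
Completion: P0=5  P1=24  P2=28  P3=39  P4=21
Waiting(P0) = turnaround − burst = 3 − 3 = 0

0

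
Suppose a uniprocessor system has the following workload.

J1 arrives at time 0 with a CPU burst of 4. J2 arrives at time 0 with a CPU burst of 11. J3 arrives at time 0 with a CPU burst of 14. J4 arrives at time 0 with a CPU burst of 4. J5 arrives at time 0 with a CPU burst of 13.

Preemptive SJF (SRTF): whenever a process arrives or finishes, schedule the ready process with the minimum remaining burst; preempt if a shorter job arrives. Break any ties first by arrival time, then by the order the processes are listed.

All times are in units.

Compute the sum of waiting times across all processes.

63

Gantt: | J1 0-4 | J4 4-8 | J2 8-19 | J5 19-32 | J3 32-46 |
Completion: J1=4  J2=19  J3=46  J4=8  J5=32
Turnaround (C−A): J1=4  J2=19  J3=46  J4=8  J5=32
Waiting = turnaround − burst: J1=0, J2=8, J3=32, J4=4, J5=19
Total waiting = 0 + 8 + 32 + 4 + 19 = 63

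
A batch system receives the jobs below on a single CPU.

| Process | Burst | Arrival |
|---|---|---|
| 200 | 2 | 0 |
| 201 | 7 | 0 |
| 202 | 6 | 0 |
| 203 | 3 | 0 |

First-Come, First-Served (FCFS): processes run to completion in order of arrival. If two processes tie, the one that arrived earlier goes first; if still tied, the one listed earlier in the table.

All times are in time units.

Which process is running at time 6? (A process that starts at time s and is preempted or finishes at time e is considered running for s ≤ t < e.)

Timeline: | 200 0-2 | 201 2-9 | 202 9-15 | 203 15-18 |
Completion: 200=2  201=9  202=15  203=18

201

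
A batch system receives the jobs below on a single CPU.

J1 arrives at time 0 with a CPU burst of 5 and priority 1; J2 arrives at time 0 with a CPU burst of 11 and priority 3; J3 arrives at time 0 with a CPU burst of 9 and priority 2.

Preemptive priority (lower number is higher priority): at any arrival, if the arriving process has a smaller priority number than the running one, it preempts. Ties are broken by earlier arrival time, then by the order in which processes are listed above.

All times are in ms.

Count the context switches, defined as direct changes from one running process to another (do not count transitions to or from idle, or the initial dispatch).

Gantt: | J1 0-5 | J3 5-14 | J2 14-25 |
Completion: J1=5  J2=25  J3=14
Turnaround (C−A): J1=5  J2=25  J3=14

2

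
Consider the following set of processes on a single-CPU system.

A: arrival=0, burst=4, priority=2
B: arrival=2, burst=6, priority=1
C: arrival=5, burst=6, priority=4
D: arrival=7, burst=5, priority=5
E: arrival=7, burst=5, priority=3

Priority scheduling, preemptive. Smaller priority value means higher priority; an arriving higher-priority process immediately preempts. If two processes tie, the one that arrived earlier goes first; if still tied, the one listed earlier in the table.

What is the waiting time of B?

0

Schedule: | A 0-2 | B 2-8 | A 8-10 | E 10-15 | C 15-21 | D 21-26 |
Completion: A=10  B=8  C=21  D=26  E=15
Turnaround (C−A): A=10  B=6  C=16  D=19  E=8
Waiting(B) = turnaround − burst = 6 − 6 = 0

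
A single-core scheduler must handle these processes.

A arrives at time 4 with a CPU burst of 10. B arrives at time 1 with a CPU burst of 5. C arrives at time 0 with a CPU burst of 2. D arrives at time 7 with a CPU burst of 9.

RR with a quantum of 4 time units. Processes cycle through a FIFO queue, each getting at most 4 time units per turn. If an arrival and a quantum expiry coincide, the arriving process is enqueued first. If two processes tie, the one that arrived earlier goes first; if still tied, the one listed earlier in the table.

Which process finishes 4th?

D

Timeline: | C 0-2 | B 2-6 | A 6-10 | B 10-11 | D 11-15 | A 15-19 | D 19-23 | A 23-25 | D 25-26 |
Completion: A=25  B=11  C=2  D=26
Finish order: C → B → A → D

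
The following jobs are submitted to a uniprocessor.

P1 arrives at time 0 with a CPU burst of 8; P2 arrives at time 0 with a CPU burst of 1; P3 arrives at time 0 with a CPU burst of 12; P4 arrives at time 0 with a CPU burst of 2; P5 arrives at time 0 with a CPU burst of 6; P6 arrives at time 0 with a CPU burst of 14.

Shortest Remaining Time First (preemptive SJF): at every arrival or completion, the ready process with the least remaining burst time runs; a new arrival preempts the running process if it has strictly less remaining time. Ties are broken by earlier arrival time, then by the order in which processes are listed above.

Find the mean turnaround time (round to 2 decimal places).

Timeline: | P2 0-1 | P4 1-3 | P5 3-9 | P1 9-17 | P3 17-29 | P6 29-43 |
Completion: P1=17  P2=1  P3=29  P4=3  P5=9  P6=43
Turnaround (C−A): P1=17  P2=1  P3=29  P4=3  P5=9  P6=43
Turnaround times: P1=17, P2=1, P3=29, P4=3, P5=9, P6=43
Average turnaround = (17+1+29+3+9+43) / 6 = 102/6 = 17.00

17.00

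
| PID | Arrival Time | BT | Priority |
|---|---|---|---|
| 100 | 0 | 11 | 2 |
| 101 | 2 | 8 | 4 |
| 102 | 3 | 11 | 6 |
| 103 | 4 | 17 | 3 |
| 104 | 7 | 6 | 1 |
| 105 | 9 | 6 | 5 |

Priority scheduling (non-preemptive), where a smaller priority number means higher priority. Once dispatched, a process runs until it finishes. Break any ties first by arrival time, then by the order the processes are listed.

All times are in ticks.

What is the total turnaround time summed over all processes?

186

Schedule: | 100 0-11 | 104 11-17 | 103 17-34 | 101 34-42 | 105 42-48 | 102 48-59 |
Completion: 100=11  101=42  102=59  103=34  104=17  105=48
Turnaround (C−A): 100=11  101=40  102=56  103=30  104=10  105=39
Turnaround = completion − arrival: 100=11, 101=40, 102=56, 103=30, 104=10, 105=39
Total turnaround = 11 + 40 + 56 + 30 + 10 + 39 = 186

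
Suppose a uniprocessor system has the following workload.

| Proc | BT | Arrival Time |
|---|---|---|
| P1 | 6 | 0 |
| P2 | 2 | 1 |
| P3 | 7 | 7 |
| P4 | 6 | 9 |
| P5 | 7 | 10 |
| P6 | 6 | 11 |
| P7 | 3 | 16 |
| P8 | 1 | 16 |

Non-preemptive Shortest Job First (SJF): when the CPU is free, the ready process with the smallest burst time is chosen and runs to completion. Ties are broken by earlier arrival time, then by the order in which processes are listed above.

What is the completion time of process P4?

21

Timeline: | P1 0-6 | P2 6-8 | P3 8-15 | P4 15-21 | P8 21-22 | P7 22-25 | P6 25-31 | P5 31-38 |
Completion: P1=6  P2=8  P3=15  P4=21  P5=38  P6=31  P7=25  P8=22
Turnaround (C−A): P1=6  P2=7  P3=8  P4=12  P5=28  P6=20  P7=9  P8=6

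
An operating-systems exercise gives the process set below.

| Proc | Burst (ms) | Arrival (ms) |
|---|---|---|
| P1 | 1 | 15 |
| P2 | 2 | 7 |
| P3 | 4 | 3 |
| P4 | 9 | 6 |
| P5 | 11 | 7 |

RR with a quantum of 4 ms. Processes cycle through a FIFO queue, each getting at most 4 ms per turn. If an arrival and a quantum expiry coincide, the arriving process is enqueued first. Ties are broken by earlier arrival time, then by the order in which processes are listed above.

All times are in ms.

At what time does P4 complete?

Gantt: | idle 0-3 | P3 3-7 | P4 7-11 | P2 11-13 | P5 13-17 | P4 17-21 | P1 21-22 | P5 22-26 | P4 26-27 | P5 27-30 |
Completion: P1=22  P2=13  P3=7  P4=27  P5=30
Turnaround (C−A): P1=7  P2=6  P3=4  P4=21  P5=23

27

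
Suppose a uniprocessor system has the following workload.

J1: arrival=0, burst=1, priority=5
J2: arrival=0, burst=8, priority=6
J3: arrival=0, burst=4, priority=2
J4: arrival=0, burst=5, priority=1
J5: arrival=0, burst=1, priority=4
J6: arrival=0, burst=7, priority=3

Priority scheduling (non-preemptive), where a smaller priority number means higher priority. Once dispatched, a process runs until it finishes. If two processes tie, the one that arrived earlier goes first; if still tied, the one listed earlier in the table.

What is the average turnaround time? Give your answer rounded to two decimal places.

15.17

Schedule: | J4 0-5 | J3 5-9 | J6 9-16 | J5 16-17 | J1 17-18 | J2 18-26 |
Completion: J1=18  J2=26  J3=9  J4=5  J5=17  J6=16
Turnaround (C−A): J1=18  J2=26  J3=9  J4=5  J5=17  J6=16
Turnaround times: J1=18, J2=26, J3=9, J4=5, J5=17, J6=16
Average turnaround = (18+26+9+5+17+16) / 6 = 91/6 = 15.17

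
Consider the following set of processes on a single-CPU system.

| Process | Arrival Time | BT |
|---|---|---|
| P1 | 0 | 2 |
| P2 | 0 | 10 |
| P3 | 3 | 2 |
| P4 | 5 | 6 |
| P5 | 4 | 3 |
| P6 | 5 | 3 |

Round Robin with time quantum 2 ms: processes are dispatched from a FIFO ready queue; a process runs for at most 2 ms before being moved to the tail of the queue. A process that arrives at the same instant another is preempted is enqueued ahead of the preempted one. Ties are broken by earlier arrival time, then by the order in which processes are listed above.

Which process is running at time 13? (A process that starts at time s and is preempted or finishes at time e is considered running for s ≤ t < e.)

P6

Timeline: | P1 0-2 | P2 2-4 | P3 4-6 | P5 6-8 | P2 8-10 | P4 10-12 | P6 12-14 | P5 14-15 | P2 15-17 | P4 17-19 | P6 19-20 | P2 20-22 | P4 22-24 | P2 24-26 |
Completion: P1=2  P2=26  P3=6  P4=24  P5=15  P6=20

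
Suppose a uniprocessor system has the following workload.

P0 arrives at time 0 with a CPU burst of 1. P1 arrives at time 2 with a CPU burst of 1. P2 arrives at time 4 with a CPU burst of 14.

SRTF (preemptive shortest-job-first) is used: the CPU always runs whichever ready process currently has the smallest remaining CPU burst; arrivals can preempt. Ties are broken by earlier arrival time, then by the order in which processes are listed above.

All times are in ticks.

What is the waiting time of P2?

0

Timeline: | P0 0-1 | idle 1-2 | P1 2-3 | idle 3-4 | P2 4-18 |
Completion: P0=1  P1=3  P2=18
Turnaround (C−A): P0=1  P1=1  P2=14
Waiting(P2) = turnaround − burst = 14 − 14 = 0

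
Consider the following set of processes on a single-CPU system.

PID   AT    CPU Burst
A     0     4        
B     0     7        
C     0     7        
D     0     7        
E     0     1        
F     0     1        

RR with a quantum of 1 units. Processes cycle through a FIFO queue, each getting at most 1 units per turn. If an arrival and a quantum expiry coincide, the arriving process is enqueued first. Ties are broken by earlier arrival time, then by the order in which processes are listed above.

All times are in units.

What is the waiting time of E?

4

Timeline: | A 0-1 | B 1-2 | C 2-3 | D 3-4 | E 4-5 | F 5-6 | A 6-7 | B 7-8 | C 8-9 | D 9-10 | A 10-11 | B 11-12 | C 12-13 | D 13-14 | A 14-15 | B 15-16 | C 16-17 | D 17-18 | B 18-19 | C 19-20 | D 20-21 | B 21-22 | C 22-23 | D 23-24 | B 24-25 | C 25-26 | D 26-27 |
Completion: A=15  B=25  C=26  D=27  E=5  F=6
Waiting(E) = turnaround − burst = 5 − 1 = 4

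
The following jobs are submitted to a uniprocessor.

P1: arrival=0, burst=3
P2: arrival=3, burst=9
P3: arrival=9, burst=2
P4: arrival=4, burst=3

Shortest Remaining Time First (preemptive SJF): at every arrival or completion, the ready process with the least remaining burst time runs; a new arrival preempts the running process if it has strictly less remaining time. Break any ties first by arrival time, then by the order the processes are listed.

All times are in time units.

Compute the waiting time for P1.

0

Schedule: | P1 0-3 | P2 3-4 | P4 4-7 | P2 7-9 | P3 9-11 | P2 11-17 |
Completion: P1=3  P2=17  P3=11  P4=7
Turnaround (C−A): P1=3  P2=14  P3=2  P4=3
Waiting(P1) = turnaround − burst = 3 − 3 = 0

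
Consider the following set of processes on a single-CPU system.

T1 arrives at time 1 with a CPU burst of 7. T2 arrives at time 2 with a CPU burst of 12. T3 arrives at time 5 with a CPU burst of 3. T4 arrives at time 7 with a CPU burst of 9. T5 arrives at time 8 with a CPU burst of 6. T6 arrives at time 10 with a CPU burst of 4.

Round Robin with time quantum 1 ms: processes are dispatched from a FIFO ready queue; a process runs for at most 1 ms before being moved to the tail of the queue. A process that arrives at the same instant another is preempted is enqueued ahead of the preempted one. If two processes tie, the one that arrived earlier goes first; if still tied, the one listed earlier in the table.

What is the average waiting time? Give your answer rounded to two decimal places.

19.33

Timeline: | idle 0-1 | T1 1-2 | T2 2-3 | T1 3-4 | T2 4-5 | T1 5-6 | T3 6-7 | T2 7-8 | T1 8-9 | T4 9-10 | T3 10-11 | T5 11-12 | T2 12-13 | T1 13-14 | T6 14-15 | T4 15-16 | T3 16-17 | T5 17-18 | T2 18-19 | T1 19-20 | T6 20-21 | T4 21-22 | T5 22-23 | T2 23-24 | T1 24-25 | T6 25-26 | T4 26-27 | T5 27-28 | T2 28-29 | T6 29-30 | T4 30-31 | T5 31-32 | T2 32-33 | T4 33-34 | T5 34-35 | T2 35-36 | T4 36-37 | T2 37-38 | T4 38-39 | T2 39-40 | T4 40-41 | T2 41-42 |
Completion: T1=25  T2=42  T3=17  T4=41  T5=35  T6=30
Waiting times: T1=17, T2=28, T3=9, T4=25, T5=21, T6=16
Average waiting = (17+28+9+25+21+16) / 6 = 116/6 = 19.33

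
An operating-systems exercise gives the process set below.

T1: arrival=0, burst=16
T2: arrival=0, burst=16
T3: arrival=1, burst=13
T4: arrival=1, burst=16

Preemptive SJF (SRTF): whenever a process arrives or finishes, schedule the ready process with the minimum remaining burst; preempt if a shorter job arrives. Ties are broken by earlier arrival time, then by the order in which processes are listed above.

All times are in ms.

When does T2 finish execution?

45

Schedule: | T1 0-1 | T3 1-14 | T1 14-29 | T2 29-45 | T4 45-61 |
Completion: T1=29  T2=45  T3=14  T4=61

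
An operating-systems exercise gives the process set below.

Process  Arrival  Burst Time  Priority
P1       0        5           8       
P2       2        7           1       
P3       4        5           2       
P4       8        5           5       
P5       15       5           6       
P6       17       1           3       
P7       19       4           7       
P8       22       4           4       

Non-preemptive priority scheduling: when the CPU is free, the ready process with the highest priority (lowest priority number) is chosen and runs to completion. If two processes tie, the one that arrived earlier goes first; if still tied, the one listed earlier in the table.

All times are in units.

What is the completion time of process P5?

32

Gantt: | P1 0-5 | P2 5-12 | P3 12-17 | P6 17-18 | P4 18-23 | P8 23-27 | P5 27-32 | P7 32-36 |
Completion: P1=5  P2=12  P3=17  P4=23  P5=32  P6=18  P7=36  P8=27
Turnaround (C−A): P1=5  P2=10  P3=13  P4=15  P5=17  P6=1  P7=17  P8=5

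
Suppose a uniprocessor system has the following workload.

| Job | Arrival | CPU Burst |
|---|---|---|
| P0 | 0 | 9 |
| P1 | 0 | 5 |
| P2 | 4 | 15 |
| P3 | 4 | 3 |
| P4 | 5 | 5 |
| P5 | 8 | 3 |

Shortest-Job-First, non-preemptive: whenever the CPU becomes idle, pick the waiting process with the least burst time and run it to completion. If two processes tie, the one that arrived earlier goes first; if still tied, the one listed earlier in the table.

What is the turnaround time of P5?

3

Gantt: | P1 0-5 | P3 5-8 | P5 8-11 | P4 11-16 | P0 16-25 | P2 25-40 |
Completion: P0=25  P1=5  P2=40  P3=8  P4=16  P5=11
Turnaround (C−A): P0=25  P1=5  P2=36  P3=4  P4=11  P5=3
Turnaround(P5) = completion − arrival = 11 − 8 = 3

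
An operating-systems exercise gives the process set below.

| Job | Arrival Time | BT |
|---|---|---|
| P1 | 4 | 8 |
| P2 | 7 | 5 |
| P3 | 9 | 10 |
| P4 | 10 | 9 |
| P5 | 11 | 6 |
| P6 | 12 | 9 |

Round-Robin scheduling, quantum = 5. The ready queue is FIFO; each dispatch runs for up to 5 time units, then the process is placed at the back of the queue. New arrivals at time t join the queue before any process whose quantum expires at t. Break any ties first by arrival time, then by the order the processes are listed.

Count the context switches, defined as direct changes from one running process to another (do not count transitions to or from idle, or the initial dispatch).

10

Gantt: | idle 0-4 | P1 4-9 | P2 9-14 | P3 14-19 | P1 19-22 | P4 22-27 | P5 27-32 | P6 32-37 | P3 37-42 | P4 42-46 | P5 46-47 | P6 47-51 |
Completion: P1=22  P2=14  P3=42  P4=46  P5=47  P6=51
Turnaround (C−A): P1=18  P2=7  P3=33  P4=36  P5=36  P6=39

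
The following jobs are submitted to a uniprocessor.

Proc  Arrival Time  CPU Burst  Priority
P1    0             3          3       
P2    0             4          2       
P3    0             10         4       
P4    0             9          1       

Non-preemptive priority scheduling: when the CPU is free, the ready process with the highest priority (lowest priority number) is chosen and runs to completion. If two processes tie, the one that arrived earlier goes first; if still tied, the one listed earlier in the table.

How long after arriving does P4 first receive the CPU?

0

Schedule: | P4 0-9 | P2 9-13 | P1 13-16 | P3 16-26 |
Completion: P1=16  P2=13  P3=26  P4=9
Turnaround (C−A): P1=16  P2=13  P3=26  P4=9
Response(P4) = first start − arrival = 0 − 0 = 0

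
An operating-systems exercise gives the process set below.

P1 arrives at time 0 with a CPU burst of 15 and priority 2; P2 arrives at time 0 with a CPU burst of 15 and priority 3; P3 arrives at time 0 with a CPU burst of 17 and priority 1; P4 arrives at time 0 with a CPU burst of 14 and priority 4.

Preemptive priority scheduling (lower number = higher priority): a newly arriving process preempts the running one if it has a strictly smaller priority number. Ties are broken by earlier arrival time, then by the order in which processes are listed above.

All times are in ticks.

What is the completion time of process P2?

Schedule: | P3 0-17 | P1 17-32 | P2 32-47 | P4 47-61 |
Completion: P1=32  P2=47  P3=17  P4=61

47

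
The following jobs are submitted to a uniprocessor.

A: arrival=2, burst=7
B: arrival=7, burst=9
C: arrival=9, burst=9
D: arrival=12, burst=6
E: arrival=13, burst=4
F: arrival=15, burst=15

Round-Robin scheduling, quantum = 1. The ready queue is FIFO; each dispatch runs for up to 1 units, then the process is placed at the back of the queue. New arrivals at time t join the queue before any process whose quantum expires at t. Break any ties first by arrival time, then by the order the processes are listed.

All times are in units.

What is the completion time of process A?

Timeline: | idle 0-2 | A 2-7 | B 7-8 | A 8-9 | B 9-10 | C 10-11 | A 11-12 | B 12-13 | C 13-14 | D 14-15 | E 15-16 | B 16-17 | C 17-18 | F 18-19 | D 19-20 | E 20-21 | B 21-22 | C 22-23 | F 23-24 | D 24-25 | E 25-26 | B 26-27 | C 27-28 | F 28-29 | D 29-30 | E 30-31 | B 31-32 | C 32-33 | F 33-34 | D 34-35 | B 35-36 | C 36-37 | F 37-38 | D 38-39 | B 39-40 | C 40-41 | F 41-42 | C 42-43 | F 43-52 |
Completion: A=12  B=40  C=43  D=39  E=31  F=52

12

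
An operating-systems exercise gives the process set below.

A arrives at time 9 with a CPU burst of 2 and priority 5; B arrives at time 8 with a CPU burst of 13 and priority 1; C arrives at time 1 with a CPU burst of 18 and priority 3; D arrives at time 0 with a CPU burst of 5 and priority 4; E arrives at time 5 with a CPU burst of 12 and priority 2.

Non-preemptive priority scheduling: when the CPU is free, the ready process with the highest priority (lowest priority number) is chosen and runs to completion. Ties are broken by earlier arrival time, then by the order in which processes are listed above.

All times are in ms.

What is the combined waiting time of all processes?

77

Timeline: | D 0-5 | E 5-17 | B 17-30 | C 30-48 | A 48-50 |
Completion: A=50  B=30  C=48  D=5  E=17
Turnaround (C−A): A=41  B=22  C=47  D=5  E=12
Waiting = turnaround − burst: A=39, B=9, C=29, D=0, E=0
Total waiting = 39 + 9 + 29 + 0 + 0 = 77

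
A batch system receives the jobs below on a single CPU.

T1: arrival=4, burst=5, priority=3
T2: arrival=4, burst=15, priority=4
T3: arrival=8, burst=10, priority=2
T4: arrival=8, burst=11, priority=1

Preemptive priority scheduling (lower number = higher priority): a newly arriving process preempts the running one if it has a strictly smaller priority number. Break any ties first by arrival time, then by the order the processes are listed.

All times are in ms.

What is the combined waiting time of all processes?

58

Timeline: | idle 0-4 | T1 4-8 | T4 8-19 | T3 19-29 | T1 29-30 | T2 30-45 |
Completion: T1=30  T2=45  T3=29  T4=19
Turnaround (C−A): T1=26  T2=41  T3=21  T4=11
Waiting = turnaround − burst: T1=21, T2=26, T3=11, T4=0
Total waiting = 21 + 26 + 11 + 0 = 58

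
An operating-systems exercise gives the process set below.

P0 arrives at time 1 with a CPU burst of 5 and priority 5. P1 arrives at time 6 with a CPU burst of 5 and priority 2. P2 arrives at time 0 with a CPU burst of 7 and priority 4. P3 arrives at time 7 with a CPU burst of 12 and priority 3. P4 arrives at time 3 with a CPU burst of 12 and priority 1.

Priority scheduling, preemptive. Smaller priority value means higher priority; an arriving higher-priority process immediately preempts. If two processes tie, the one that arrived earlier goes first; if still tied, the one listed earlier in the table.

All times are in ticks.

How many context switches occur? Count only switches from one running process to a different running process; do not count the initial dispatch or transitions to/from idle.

5

Gantt: | P2 0-3 | P4 3-15 | P1 15-20 | P3 20-32 | P2 32-36 | P0 36-41 |
Completion: P0=41  P1=20  P2=36  P3=32  P4=15
Turnaround (C−A): P0=40  P1=14  P2=36  P3=25  P4=12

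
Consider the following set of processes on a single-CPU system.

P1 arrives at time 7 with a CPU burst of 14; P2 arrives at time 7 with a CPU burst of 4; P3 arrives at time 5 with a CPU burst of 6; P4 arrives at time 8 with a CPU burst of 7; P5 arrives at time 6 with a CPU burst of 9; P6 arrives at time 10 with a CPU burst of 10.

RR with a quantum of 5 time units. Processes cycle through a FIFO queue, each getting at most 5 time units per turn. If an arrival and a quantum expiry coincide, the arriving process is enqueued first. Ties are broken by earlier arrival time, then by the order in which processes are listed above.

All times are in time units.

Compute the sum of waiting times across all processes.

157

Gantt: | idle 0-5 | P3 5-10 | P5 10-15 | P1 15-20 | P2 20-24 | P4 24-29 | P6 29-34 | P3 34-35 | P5 35-39 | P1 39-44 | P4 44-46 | P6 46-51 | P1 51-55 |
Completion: P1=55  P2=24  P3=35  P4=46  P5=39  P6=51
Waiting = turnaround − burst: P1=34, P2=13, P3=24, P4=31, P5=24, P6=31
Total waiting = 34 + 13 + 24 + 31 + 24 + 31 = 157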